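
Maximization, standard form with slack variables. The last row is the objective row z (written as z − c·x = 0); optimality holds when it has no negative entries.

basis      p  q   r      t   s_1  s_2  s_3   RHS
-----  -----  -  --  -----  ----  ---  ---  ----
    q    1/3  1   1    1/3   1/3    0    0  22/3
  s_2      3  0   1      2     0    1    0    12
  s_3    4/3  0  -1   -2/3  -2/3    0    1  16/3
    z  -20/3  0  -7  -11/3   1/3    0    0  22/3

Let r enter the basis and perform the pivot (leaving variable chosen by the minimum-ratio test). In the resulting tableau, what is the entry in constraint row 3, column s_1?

Ratio test on column r — row 1: (22/3)/1 = 22/3; row 2: 12/1 = 12; row 3: entry -1 ≤ 0. Minimum is 22/3 at row 1 (q leaves); pivot element 1.
Divide row 1 by 1; eliminate column r from the other rows.
Row 3 update in column s_1: -2/3 − (-1)·(1/3) = -1/3.

-1/3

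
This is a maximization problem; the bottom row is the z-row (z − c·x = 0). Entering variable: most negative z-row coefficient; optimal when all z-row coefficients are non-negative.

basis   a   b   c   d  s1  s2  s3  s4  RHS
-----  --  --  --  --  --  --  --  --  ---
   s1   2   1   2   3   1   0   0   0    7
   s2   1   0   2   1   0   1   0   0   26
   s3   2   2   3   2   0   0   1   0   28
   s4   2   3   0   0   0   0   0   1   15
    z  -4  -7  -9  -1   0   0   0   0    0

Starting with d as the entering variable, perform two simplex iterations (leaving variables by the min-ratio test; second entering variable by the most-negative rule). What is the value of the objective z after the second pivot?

63/2

Ratio test on column d — row 1: 7/3 = 7/3; row 2: 26/1 = 26; row 3: 28/2 = 14; row 4: entry 0 ≤ 0. Minimum is 7/3 at row 1 (s1 leaves); pivot element 3.
Pivot on row 1; the z-row RHS becomes 0 − (-1)·(7/3) = 7/3.
Next entering variable (most negative z-row entry -25/3): c.
Ratio test on column c — row 1: (7/3)/(2/3) = 7/2; row 2: (71/3)/(4/3) = 71/4; row 3: (70/3)/(5/3) = 14; row 4: entry 0 ≤ 0. Minimum is 7/2 at row 1 (d leaves); pivot element 2/3.
After the second pivot the z-row RHS is 7/3 − (-25/3)·(7/2) = 63/2.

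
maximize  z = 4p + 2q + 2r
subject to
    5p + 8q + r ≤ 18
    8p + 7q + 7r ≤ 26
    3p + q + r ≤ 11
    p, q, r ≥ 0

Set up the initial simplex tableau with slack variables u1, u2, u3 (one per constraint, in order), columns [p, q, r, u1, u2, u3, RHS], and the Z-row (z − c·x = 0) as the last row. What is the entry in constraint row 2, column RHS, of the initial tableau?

The RHS of constraint 2 is b_2 = 26.

26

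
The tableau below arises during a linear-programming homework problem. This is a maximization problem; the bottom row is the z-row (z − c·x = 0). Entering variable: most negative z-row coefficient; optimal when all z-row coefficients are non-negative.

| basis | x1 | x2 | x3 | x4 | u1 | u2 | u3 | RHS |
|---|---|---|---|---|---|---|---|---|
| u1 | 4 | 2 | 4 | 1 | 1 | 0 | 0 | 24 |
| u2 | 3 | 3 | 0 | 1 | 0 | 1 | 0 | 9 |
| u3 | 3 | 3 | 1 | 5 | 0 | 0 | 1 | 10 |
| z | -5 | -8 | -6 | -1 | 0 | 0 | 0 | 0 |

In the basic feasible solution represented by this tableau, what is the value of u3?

10

u3 is basic (row 3); its value is the RHS of that row, 10.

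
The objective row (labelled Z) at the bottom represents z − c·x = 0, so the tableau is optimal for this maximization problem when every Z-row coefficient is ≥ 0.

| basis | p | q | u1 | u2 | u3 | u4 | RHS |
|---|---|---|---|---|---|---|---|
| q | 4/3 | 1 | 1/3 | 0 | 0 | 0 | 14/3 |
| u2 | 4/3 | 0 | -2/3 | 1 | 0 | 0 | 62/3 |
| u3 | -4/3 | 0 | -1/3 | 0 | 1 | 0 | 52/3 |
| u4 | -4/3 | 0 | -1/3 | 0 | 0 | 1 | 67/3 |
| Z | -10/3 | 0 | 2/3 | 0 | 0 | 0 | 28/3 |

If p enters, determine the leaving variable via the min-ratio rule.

Column p entries and ratios — q: (14/3)/(4/3) = 7/2; u2: (62/3)/(4/3) = 31/2; u3: -4/3 ≤ 0, skip; u4: -4/3 ≤ 0, skip.
Smallest ratio is 7/2 in the row of q, so q leaves.

q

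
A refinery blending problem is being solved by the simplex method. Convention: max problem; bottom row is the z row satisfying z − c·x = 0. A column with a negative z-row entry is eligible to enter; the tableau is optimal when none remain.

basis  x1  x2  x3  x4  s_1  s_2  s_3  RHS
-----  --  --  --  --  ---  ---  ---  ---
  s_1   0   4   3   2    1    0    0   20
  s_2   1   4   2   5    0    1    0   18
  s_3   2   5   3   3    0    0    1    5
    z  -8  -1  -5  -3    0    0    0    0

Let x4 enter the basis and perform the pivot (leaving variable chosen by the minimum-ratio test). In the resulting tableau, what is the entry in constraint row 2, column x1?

-7/3

Ratio test on column x4 — row 1: 20/2 = 10; row 2: 18/5 = 18/5; row 3: 5/3 = 5/3. Minimum is 5/3 at row 3 (s_3 leaves); pivot element 3.
Divide row 3 by 3; eliminate column x4 from the other rows.
Row 2 update in column x1: 1 − 5·(2/3) = -7/3.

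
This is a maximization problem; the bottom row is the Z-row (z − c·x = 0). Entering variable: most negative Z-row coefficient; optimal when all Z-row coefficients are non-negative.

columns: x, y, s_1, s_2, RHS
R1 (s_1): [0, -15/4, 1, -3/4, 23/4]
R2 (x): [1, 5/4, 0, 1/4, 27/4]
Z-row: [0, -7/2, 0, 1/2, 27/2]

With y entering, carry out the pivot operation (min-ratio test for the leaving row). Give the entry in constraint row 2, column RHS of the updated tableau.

27/5

Ratio test on column y — row 1: entry -15/4 ≤ 0; row 2: (27/4)/(5/4) = 27/5. Minimum is 27/5 at row 2 (x leaves); pivot element 5/4.
Divide row 2 by 5/4; eliminate column y from the other rows.
In the new row 2, the RHS entry is the old entry divided by the pivot: (27/4)/(5/4) = 27/5.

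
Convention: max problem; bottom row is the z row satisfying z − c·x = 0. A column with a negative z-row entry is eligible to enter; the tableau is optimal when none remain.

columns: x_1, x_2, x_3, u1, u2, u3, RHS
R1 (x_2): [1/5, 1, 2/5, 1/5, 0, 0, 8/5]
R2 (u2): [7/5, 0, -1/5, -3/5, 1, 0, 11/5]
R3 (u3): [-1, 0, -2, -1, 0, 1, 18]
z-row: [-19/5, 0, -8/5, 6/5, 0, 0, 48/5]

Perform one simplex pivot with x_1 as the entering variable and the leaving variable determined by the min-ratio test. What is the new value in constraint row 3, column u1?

Ratio test on column x_1 — row 1: (8/5)/(1/5) = 8; row 2: (11/5)/(7/5) = 11/7; row 3: entry -1 ≤ 0. Minimum is 11/7 at row 2 (u2 leaves); pivot element 7/5.
Divide row 2 by 7/5; eliminate column x_1 from the other rows.
Row 3 update in column u1: -1 − (-1)·(-3/7) = -10/7.

-10/7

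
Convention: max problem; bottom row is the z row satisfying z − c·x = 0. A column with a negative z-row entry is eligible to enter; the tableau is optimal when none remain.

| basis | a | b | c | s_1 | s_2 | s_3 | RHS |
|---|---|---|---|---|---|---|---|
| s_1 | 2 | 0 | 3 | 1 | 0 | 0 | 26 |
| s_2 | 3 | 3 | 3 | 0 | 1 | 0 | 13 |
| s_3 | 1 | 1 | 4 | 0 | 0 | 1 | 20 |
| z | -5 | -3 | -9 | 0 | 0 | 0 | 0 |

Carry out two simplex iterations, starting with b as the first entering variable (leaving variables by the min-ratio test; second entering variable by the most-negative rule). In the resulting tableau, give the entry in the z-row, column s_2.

Ratio test on column b — row 1: entry 0 ≤ 0; row 2: 13/3 = 13/3; row 3: 20/1 = 20. Minimum is 13/3 at row 2 (s_2 leaves); pivot element 3.
Divide row 2 by 3; eliminate column b from the other rows.
Second iteration: most negative z-row entry is -6 in column c, so c enters.
Ratio test on column c — row 1: 26/3 = 26/3; row 2: (13/3)/1 = 13/3; row 3: (47/3)/3 = 47/9. Minimum is 13/3 at row 2 (b leaves); pivot element 1.
Divide row 2 by 1; eliminate column c from the other rows.
After both pivots, the entry at the z-row, column s_2 is 3.

3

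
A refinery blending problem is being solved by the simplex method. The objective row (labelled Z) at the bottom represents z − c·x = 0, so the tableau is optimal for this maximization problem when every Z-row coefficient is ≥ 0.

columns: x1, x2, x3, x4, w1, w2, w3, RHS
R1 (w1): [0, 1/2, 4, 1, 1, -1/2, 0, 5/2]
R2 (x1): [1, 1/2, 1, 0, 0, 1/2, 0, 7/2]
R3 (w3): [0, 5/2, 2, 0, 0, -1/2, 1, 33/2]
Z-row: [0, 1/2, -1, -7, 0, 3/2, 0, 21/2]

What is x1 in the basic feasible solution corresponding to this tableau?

x1 is basic (row 2); its value is the RHS of that row, 7/2.

7/2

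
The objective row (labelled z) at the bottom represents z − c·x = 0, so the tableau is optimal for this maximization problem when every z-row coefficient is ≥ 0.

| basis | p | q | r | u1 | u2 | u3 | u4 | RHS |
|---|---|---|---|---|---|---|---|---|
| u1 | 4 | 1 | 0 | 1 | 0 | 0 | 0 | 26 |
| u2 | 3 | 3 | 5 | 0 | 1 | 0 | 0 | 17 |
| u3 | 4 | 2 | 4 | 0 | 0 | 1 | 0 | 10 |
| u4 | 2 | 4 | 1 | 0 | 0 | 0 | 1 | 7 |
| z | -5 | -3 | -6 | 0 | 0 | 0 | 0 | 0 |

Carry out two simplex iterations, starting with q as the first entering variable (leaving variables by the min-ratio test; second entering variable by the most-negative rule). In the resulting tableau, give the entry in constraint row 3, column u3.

Ratio test on column q — row 1: 26/1 = 26; row 2: 17/3 = 17/3; row 3: 10/2 = 5; row 4: 7/4 = 7/4. Minimum is 7/4 at row 4 (u4 leaves); pivot element 4.
Divide row 4 by 4; eliminate column q from the other rows.
Second iteration: most negative z-row entry is -21/4 in column r, so r enters.
Ratio test on column r — row 1: entry -1/4 ≤ 0; row 2: (47/4)/(17/4) = 47/17; row 3: (13/2)/(7/2) = 13/7; row 4: (7/4)/(1/4) = 7. Minimum is 13/7 at row 3 (u3 leaves); pivot element 7/2.
Divide row 3 by 7/2; eliminate column r from the other rows.
After both pivots, the entry at constraint row 3, column u3 is 2/7.

2/7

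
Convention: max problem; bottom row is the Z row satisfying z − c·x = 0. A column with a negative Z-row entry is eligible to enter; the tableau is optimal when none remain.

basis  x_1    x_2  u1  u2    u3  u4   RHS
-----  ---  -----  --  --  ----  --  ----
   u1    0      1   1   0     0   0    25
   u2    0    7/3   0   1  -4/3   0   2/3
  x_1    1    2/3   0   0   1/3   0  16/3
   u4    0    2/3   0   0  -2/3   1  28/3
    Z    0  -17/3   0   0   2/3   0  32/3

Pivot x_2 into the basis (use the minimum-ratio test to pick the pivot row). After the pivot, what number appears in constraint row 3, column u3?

Ratio test on column x_2 — row 1: 25/1 = 25; row 2: (2/3)/(7/3) = 2/7; row 3: (16/3)/(2/3) = 8; row 4: (28/3)/(2/3) = 14. Minimum is 2/7 at row 2 (u2 leaves); pivot element 7/3.
Divide row 2 by 7/3; eliminate column x_2 from the other rows.
Row 3 update in column u3: 1/3 − (2/3)·(-4/7) = 5/7.

5/7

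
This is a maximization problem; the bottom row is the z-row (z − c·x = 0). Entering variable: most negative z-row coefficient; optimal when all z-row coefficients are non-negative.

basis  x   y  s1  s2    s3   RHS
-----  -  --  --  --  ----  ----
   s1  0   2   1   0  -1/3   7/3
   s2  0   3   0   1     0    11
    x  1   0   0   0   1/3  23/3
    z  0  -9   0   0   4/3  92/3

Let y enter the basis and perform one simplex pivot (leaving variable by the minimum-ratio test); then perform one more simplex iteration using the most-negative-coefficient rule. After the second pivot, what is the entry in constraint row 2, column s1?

Ratio test on column y — row 1: (7/3)/2 = 7/6; row 2: 11/3 = 11/3; row 3: entry 0 ≤ 0. Minimum is 7/6 at row 1 (s1 leaves); pivot element 2.
Divide row 1 by 2; eliminate column y from the other rows.
Second iteration: most negative z-row entry is -1/6 in column s3, so s3 enters.
Ratio test on column s3 — row 1: entry -1/6 ≤ 0; row 2: (15/2)/(1/2) = 15; row 3: (23/3)/(1/3) = 23. Minimum is 15 at row 2 (s2 leaves); pivot element 1/2.
Divide row 2 by 1/2; eliminate column s3 from the other rows.
After both pivots, the entry at constraint row 2, column s1 is -3.

-3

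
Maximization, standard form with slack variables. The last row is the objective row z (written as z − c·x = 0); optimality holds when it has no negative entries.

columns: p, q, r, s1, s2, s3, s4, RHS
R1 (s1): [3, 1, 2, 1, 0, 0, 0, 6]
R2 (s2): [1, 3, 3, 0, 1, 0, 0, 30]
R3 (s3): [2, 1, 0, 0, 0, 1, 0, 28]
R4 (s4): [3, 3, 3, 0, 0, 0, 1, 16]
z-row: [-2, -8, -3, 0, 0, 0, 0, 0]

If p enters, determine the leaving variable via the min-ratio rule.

Column p entries and ratios — s1: 6/3 = 2; s2: 30/1 = 30; s3: 28/2 = 14; s4: 16/3 = 16/3.
Smallest ratio is 2 in the row of s1, so s1 leaves.

s1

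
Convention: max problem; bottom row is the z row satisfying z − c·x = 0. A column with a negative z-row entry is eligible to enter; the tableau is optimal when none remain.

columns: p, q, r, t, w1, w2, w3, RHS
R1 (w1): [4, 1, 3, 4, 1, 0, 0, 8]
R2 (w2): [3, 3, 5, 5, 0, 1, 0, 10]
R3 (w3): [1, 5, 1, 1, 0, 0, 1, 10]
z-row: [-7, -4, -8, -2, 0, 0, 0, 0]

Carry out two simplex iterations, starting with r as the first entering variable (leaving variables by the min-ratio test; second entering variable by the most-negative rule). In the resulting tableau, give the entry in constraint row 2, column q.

9/11

Ratio test on column r — row 1: 8/3 = 8/3; row 2: 10/5 = 2; row 3: 10/1 = 10. Minimum is 2 at row 2 (w2 leaves); pivot element 5.
Divide row 2 by 5; eliminate column r from the other rows.
Second iteration: most negative z-row entry is -11/5 in column p, so p enters.
Ratio test on column p — row 1: 2/(11/5) = 10/11; row 2: 2/(3/5) = 10/3; row 3: 8/(2/5) = 20. Minimum is 10/11 at row 1 (w1 leaves); pivot element 11/5.
Divide row 1 by 11/5; eliminate column p from the other rows.
After both pivots, the entry at constraint row 2, column q is 9/11.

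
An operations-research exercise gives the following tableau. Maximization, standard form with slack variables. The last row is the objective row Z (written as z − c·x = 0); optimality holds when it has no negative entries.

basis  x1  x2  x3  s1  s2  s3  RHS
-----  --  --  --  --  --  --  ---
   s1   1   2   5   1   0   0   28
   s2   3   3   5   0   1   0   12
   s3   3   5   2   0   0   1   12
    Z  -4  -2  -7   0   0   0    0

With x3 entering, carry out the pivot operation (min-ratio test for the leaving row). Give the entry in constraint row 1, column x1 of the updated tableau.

Ratio test on column x3 — row 1: 28/5 = 28/5; row 2: 12/5 = 12/5; row 3: 12/2 = 6. Minimum is 12/5 at row 2 (s2 leaves); pivot element 5.
Divide row 2 by 5; eliminate column x3 from the other rows.
Row 1 update in column x1: 1 − 5·(3/5) = -2.

-2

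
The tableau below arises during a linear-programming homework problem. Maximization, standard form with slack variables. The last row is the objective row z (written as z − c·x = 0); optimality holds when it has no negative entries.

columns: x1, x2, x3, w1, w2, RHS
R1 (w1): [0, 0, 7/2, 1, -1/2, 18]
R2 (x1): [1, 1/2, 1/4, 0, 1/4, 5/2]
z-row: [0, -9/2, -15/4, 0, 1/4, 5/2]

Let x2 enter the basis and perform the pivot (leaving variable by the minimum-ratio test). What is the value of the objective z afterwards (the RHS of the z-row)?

Ratio test on column x2 — row 1: entry 0 ≤ 0; row 2: (5/2)/(1/2) = 5. Minimum is 5 at row 2 (x1 leaves); pivot element 1/2.
Pivot on row 2; the z-row RHS becomes 5/2 − (-9/2)·5 = 25.

25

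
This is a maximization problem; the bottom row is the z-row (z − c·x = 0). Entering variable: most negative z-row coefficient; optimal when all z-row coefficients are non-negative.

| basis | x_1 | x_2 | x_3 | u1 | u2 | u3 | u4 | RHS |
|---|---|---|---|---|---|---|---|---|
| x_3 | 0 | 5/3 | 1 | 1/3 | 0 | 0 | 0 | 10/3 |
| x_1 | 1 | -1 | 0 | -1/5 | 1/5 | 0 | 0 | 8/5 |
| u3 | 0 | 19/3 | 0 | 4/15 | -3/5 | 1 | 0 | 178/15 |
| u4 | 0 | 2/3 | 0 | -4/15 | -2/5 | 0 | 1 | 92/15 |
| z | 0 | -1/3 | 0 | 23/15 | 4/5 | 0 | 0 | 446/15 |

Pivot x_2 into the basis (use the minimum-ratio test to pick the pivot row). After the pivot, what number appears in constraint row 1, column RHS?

4/19

Ratio test on column x_2 — row 1: (10/3)/(5/3) = 2; row 2: entry -1 ≤ 0; row 3: (178/15)/(19/3) = 178/95; row 4: (92/15)/(2/3) = 46/5. Minimum is 178/95 at row 3 (u3 leaves); pivot element 19/3.
Divide row 3 by 19/3; eliminate column x_2 from the other rows.
Row 1 update in column RHS: 10/3 − (5/3)·(178/95) = 4/19.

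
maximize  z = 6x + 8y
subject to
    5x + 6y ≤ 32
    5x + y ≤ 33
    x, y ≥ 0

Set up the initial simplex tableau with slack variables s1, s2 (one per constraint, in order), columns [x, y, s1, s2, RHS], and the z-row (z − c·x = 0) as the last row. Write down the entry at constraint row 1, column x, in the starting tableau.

5

Constraint 1 has coefficient 5 on x.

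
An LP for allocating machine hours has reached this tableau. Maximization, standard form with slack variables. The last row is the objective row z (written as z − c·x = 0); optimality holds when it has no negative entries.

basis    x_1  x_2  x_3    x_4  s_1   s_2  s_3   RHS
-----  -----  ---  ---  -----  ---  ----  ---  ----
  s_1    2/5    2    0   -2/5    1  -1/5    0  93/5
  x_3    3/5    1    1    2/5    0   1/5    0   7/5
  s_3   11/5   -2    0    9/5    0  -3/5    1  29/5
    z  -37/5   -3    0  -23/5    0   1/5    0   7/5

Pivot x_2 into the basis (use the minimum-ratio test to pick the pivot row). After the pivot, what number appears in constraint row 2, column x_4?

Ratio test on column x_2 — row 1: (93/5)/2 = 93/10; row 2: (7/5)/1 = 7/5; row 3: entry -2 ≤ 0. Minimum is 7/5 at row 2 (x_3 leaves); pivot element 1.
Divide row 2 by 1; eliminate column x_2 from the other rows.
In the new row 2, the x_4 entry is the old entry divided by the pivot: (2/5)/1 = 2/5.

2/5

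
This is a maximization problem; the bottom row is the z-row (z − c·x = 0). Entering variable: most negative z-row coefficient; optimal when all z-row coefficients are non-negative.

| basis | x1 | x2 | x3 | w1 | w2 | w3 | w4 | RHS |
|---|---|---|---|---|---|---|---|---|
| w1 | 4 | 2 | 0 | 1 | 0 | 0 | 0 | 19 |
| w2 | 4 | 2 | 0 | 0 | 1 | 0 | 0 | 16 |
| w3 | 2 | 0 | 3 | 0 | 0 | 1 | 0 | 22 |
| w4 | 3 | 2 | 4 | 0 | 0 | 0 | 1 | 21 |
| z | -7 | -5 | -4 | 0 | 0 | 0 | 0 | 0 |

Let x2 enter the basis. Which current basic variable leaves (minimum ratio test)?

Column x2 entries and ratios — w1: 19/2 = 19/2; w2: 16/2 = 8; w3: 0 ≤ 0, skip; w4: 21/2 = 21/2.
Smallest ratio is 8 in the row of w2, so w2 leaves.

w2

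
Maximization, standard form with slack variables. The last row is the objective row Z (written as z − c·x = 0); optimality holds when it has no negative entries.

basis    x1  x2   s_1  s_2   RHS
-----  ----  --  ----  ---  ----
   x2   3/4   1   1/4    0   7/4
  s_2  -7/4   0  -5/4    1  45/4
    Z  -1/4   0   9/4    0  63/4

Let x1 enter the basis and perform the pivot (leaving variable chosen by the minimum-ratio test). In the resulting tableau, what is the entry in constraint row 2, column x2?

Ratio test on column x1 — row 1: (7/4)/(3/4) = 7/3; row 2: entry -7/4 ≤ 0. Minimum is 7/3 at row 1 (x2 leaves); pivot element 3/4.
Divide row 1 by 3/4; eliminate column x1 from the other rows.
Row 2 update in column x2: 0 − (-7/4)·(4/3) = 7/3.

7/3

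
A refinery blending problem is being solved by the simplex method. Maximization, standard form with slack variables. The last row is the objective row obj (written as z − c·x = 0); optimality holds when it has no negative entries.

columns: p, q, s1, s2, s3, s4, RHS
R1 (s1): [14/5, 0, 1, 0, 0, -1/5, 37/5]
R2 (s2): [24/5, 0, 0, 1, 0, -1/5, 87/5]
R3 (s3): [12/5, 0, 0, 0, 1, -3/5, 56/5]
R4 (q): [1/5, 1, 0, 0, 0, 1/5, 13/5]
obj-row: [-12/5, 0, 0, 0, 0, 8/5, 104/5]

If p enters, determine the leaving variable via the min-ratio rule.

s1

Column p entries and ratios — s1: (37/5)/(14/5) = 37/14; s2: (87/5)/(24/5) = 29/8; s3: (56/5)/(12/5) = 14/3; q: (13/5)/(1/5) = 13.
Smallest ratio is 37/14 in the row of s1, so s1 leaves.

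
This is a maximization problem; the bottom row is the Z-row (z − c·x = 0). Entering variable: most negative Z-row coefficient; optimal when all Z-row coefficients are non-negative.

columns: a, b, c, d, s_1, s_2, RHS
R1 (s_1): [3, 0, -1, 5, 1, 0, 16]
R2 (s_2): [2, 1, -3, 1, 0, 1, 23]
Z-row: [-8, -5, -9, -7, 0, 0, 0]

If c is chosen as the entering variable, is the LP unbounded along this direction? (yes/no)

Every constraint-row entry in column c is ≤ 0, so increasing c is unbounded.

yes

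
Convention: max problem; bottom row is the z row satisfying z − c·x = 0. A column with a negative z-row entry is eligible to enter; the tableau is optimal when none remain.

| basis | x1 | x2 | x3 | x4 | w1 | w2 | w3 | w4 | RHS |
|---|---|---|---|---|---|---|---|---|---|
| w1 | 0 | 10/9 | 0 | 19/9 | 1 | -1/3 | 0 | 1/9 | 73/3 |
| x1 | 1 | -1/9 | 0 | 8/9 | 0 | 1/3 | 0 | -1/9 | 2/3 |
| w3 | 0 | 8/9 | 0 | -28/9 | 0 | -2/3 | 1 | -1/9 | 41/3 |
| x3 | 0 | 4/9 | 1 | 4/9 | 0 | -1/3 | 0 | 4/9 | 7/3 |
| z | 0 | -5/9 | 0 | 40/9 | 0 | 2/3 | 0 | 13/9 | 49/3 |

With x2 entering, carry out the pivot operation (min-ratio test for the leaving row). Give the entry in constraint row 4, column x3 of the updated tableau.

Ratio test on column x2 — row 1: (73/3)/(10/9) = 219/10; row 2: entry -1/9 ≤ 0; row 3: (41/3)/(8/9) = 123/8; row 4: (7/3)/(4/9) = 21/4. Minimum is 21/4 at row 4 (x3 leaves); pivot element 4/9.
Divide row 4 by 4/9; eliminate column x2 from the other rows.
In the new row 4, the x3 entry is the old entry divided by the pivot: 1/(4/9) = 9/4.

9/4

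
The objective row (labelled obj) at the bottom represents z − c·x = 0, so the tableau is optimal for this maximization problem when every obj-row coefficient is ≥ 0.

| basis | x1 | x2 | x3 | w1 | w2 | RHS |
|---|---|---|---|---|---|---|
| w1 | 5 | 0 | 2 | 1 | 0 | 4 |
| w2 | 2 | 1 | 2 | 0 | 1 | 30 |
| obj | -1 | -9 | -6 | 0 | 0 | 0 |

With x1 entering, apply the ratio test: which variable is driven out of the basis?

w1

Column x1 entries and ratios — w1: 4/5 = 4/5; w2: 30/2 = 15.
Smallest ratio is 4/5 in the row of w1, so w1 leaves.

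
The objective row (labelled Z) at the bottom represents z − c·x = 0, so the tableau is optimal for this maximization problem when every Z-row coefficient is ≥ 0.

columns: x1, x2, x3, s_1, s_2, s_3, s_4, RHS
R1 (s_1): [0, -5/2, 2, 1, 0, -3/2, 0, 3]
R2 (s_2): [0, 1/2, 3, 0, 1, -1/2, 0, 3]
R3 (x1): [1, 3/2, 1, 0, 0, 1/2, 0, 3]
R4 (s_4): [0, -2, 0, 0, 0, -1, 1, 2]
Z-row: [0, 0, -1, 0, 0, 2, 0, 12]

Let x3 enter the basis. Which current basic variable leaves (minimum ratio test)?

s_2

Column x3 entries and ratios — s_1: 3/2 = 3/2; s_2: 3/3 = 1; x1: 3/1 = 3; s_4: 0 ≤ 0, skip.
Smallest ratio is 1 in the row of s_2, so s_2 leaves.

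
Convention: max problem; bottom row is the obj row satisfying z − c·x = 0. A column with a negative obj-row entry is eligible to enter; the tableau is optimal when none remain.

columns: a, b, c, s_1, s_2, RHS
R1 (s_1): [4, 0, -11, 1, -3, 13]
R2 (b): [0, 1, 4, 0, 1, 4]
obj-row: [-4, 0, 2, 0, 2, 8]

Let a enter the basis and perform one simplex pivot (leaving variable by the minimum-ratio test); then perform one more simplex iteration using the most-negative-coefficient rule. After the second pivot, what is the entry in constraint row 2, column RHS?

1

Ratio test on column a — row 1: 13/4 = 13/4; row 2: entry 0 ≤ 0. Minimum is 13/4 at row 1 (s_1 leaves); pivot element 4.
Divide row 1 by 4; eliminate column a from the other rows.
Second iteration: most negative obj-row entry is -9 in column c, so c enters.
Ratio test on column c — row 1: entry -11/4 ≤ 0; row 2: 4/4 = 1. Minimum is 1 at row 2 (b leaves); pivot element 4.
Divide row 2 by 4; eliminate column c from the other rows.
After both pivots, the entry at constraint row 2, column RHS is 1.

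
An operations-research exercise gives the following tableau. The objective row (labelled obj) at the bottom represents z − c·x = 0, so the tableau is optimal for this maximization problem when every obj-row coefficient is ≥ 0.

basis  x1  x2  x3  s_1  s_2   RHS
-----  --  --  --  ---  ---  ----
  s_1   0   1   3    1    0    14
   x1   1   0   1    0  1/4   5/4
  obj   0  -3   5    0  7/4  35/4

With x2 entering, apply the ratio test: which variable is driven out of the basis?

s_1

Column x2 entries and ratios — s_1: 14/1 = 14; x1: 0 ≤ 0, skip.
Smallest ratio is 14 in the row of s_1, so s_1 leaves.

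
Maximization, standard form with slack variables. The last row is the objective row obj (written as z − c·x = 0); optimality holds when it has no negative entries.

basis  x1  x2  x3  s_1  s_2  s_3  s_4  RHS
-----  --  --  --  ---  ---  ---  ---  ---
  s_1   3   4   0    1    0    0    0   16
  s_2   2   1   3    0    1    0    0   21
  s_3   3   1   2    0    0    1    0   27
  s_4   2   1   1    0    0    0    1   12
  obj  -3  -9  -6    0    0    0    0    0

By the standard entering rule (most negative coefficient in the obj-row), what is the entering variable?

x2

Negative obj-row entries: x1: -3, x2: -9, x3: -6.
The most negative is -9 in column x2, so x2 enters.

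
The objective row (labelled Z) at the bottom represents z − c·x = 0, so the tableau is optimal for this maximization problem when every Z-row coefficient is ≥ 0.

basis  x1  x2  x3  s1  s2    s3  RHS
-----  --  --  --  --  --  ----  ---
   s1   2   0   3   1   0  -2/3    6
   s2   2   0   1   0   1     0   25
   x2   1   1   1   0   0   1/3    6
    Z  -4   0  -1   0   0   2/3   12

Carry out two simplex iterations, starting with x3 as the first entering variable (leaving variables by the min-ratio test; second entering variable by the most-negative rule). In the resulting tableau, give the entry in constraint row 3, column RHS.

3

Ratio test on column x3 — row 1: 6/3 = 2; row 2: 25/1 = 25; row 3: 6/1 = 6. Minimum is 2 at row 1 (s1 leaves); pivot element 3.
Divide row 1 by 3; eliminate column x3 from the other rows.
Second iteration: most negative Z-row entry is -10/3 in column x1, so x1 enters.
Ratio test on column x1 — row 1: 2/(2/3) = 3; row 2: 23/(4/3) = 69/4; row 3: 4/(1/3) = 12. Minimum is 3 at row 1 (x3 leaves); pivot element 2/3.
Divide row 1 by 2/3; eliminate column x1 from the other rows.
After both pivots, the entry at constraint row 3, column RHS is 3.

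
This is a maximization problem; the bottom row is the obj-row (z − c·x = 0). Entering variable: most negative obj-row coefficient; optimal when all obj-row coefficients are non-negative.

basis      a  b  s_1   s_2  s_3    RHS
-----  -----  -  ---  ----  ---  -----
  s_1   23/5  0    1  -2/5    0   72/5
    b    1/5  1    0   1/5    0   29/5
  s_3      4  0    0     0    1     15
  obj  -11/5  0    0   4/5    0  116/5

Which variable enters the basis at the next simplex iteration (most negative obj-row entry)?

Negative obj-row entries: a: -11/5.
The most negative is -11/5 in column a, so a enters.

a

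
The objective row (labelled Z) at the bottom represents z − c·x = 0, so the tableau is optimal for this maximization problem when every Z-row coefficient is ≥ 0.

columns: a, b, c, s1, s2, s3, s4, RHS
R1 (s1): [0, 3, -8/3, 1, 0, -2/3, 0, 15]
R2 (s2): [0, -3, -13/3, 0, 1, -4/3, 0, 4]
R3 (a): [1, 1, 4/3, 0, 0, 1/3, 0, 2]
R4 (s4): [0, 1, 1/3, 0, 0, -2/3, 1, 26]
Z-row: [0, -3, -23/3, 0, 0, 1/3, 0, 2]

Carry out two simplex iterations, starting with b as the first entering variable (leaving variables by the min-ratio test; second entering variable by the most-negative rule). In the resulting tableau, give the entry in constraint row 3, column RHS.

3/2

Ratio test on column b — row 1: 15/3 = 5; row 2: entry -3 ≤ 0; row 3: 2/1 = 2; row 4: 26/1 = 26. Minimum is 2 at row 3 (a leaves); pivot element 1.
Divide row 3 by 1; eliminate column b from the other rows.
Second iteration: most negative Z-row entry is -11/3 in column c, so c enters.
Ratio test on column c — row 1: entry -20/3 ≤ 0; row 2: entry -1/3 ≤ 0; row 3: 2/(4/3) = 3/2; row 4: entry -1 ≤ 0. Minimum is 3/2 at row 3 (b leaves); pivot element 4/3.
Divide row 3 by 4/3; eliminate column c from the other rows.
After both pivots, the entry at constraint row 3, column RHS is 3/2.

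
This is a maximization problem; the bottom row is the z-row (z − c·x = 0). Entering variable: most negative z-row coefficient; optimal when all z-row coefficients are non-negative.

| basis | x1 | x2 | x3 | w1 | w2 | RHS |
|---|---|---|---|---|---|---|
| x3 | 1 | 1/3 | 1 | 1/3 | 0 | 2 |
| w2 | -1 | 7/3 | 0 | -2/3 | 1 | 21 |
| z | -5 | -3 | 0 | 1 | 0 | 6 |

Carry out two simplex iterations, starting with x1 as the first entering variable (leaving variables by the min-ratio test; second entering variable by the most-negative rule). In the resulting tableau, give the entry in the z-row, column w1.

Ratio test on column x1 — row 1: 2/1 = 2; row 2: entry -1 ≤ 0. Minimum is 2 at row 1 (x3 leaves); pivot element 1.
Divide row 1 by 1; eliminate column x1 from the other rows.
Second iteration: most negative z-row entry is -4/3 in column x2, so x2 enters.
Ratio test on column x2 — row 1: 2/(1/3) = 6; row 2: 23/(8/3) = 69/8. Minimum is 6 at row 1 (x1 leaves); pivot element 1/3.
Divide row 1 by 1/3; eliminate column x2 from the other rows.
After both pivots, the entry at the z-row, column w1 is 4.

4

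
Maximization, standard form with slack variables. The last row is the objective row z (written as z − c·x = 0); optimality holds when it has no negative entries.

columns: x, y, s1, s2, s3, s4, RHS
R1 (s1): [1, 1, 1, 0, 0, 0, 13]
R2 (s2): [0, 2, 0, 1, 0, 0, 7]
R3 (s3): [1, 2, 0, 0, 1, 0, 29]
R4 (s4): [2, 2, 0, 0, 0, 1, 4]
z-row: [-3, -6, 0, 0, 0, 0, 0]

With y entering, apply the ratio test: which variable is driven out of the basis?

Column y entries and ratios — s1: 13/1 = 13; s2: 7/2 = 7/2; s3: 29/2 = 29/2; s4: 4/2 = 2.
Smallest ratio is 2 in the row of s4, so s4 leaves.

s4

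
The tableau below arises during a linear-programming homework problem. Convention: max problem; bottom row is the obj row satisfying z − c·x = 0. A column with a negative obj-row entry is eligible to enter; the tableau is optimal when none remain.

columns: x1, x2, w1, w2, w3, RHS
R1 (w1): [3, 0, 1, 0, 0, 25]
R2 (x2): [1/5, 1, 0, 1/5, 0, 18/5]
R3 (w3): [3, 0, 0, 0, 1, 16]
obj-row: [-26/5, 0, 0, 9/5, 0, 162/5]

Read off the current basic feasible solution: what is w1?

w1 is basic (row 1); its value is the RHS of that row, 25.

25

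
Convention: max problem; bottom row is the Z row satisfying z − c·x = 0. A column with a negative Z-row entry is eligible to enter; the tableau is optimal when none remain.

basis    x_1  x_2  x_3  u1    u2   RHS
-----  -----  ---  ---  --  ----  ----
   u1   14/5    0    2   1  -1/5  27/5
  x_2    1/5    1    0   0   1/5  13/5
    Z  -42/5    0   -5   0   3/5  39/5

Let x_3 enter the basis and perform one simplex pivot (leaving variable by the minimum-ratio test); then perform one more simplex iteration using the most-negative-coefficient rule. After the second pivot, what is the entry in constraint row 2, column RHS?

Ratio test on column x_3 — row 1: (27/5)/2 = 27/10; row 2: entry 0 ≤ 0. Minimum is 27/10 at row 1 (u1 leaves); pivot element 2.
Divide row 1 by 2; eliminate column x_3 from the other rows.
Second iteration: most negative Z-row entry is -7/5 in column x_1, so x_1 enters.
Ratio test on column x_1 — row 1: (27/10)/(7/5) = 27/14; row 2: (13/5)/(1/5) = 13. Minimum is 27/14 at row 1 (x_3 leaves); pivot element 7/5.
Divide row 1 by 7/5; eliminate column x_1 from the other rows.
After both pivots, the entry at constraint row 2, column RHS is 31/14.

31/14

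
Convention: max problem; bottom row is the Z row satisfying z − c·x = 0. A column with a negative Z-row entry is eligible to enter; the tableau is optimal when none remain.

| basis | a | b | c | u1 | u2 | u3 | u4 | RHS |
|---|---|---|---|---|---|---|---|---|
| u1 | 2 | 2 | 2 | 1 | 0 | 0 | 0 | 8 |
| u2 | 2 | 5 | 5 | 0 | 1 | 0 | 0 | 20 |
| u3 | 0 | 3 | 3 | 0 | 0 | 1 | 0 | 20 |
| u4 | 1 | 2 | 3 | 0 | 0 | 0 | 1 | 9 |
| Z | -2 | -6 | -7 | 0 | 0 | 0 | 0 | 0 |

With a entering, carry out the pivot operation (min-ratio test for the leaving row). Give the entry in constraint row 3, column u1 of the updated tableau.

Ratio test on column a — row 1: 8/2 = 4; row 2: 20/2 = 10; row 3: entry 0 ≤ 0; row 4: 9/1 = 9. Minimum is 4 at row 1 (u1 leaves); pivot element 2.
Divide row 1 by 2; eliminate column a from the other rows.
Row 3 update in column u1: 0 − 0·(1/2) = 0.

0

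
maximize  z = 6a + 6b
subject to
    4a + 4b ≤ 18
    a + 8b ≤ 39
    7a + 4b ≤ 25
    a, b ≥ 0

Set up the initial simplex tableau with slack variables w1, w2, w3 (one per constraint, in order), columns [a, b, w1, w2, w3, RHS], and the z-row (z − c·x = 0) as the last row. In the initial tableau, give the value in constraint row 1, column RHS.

The RHS of constraint 1 is b_1 = 18.

18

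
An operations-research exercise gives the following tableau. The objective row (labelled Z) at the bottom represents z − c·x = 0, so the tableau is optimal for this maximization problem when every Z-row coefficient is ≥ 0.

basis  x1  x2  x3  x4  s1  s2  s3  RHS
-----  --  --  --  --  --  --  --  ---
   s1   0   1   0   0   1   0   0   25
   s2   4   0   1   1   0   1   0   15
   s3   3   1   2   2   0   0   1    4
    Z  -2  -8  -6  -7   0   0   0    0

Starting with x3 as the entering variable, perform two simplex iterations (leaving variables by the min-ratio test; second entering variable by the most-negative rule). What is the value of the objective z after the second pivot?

32

Ratio test on column x3 — row 1: entry 0 ≤ 0; row 2: 15/1 = 15; row 3: 4/2 = 2. Minimum is 2 at row 3 (s3 leaves); pivot element 2.
Pivot on row 3; the Z-row RHS becomes 0 − (-6)·2 = 12.
Next entering variable (most negative Z-row entry -5): x2.
Ratio test on column x2 — row 1: 25/1 = 25; row 2: entry -1/2 ≤ 0; row 3: 2/(1/2) = 4. Minimum is 4 at row 3 (x3 leaves); pivot element 1/2.
After the second pivot the Z-row RHS is 12 − (-5)·4 = 32.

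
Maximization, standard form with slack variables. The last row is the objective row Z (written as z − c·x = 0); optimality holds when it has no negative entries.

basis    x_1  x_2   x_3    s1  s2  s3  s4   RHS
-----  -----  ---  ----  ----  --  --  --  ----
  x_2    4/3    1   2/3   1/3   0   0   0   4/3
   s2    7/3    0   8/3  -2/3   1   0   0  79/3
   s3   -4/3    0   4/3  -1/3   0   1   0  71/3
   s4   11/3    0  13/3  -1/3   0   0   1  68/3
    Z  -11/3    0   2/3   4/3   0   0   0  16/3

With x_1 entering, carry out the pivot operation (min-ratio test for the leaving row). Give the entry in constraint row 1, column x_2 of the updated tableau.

3/4

Ratio test on column x_1 — row 1: (4/3)/(4/3) = 1; row 2: (79/3)/(7/3) = 79/7; row 3: entry -4/3 ≤ 0; row 4: (68/3)/(11/3) = 68/11. Minimum is 1 at row 1 (x_2 leaves); pivot element 4/3.
Divide row 1 by 4/3; eliminate column x_1 from the other rows.
In the new row 1, the x_2 entry is the old entry divided by the pivot: 1/(4/3) = 3/4.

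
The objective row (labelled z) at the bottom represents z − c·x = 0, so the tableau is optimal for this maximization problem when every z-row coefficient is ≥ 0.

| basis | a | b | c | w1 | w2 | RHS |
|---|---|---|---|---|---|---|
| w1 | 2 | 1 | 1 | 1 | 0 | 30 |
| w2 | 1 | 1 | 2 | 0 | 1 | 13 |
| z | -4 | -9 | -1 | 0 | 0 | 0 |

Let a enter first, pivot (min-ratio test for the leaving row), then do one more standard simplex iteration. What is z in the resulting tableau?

Ratio test on column a — row 1: 30/2 = 15; row 2: 13/1 = 13. Minimum is 13 at row 2 (w2 leaves); pivot element 1.
Pivot on row 2; the z-row RHS becomes 0 − (-4)·13 = 52.
Next entering variable (most negative z-row entry -5): b.
Ratio test on column b — row 1: entry -1 ≤ 0; row 2: 13/1 = 13. Minimum is 13 at row 2 (a leaves); pivot element 1.
After the second pivot the z-row RHS is 52 − (-5)·13 = 117.

117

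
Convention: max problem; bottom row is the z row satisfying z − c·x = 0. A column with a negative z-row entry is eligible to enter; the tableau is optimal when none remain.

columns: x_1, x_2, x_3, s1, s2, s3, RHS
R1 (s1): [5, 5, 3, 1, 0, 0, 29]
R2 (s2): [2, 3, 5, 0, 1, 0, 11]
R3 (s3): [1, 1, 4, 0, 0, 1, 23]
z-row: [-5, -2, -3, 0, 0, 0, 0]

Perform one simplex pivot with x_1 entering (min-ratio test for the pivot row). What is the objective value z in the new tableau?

55/2

Ratio test on column x_1 — row 1: 29/5 = 29/5; row 2: 11/2 = 11/2; row 3: 23/1 = 23. Minimum is 11/2 at row 2 (s2 leaves); pivot element 2.
Pivot on row 2; the z-row RHS becomes 0 − (-5)·(11/2) = 55/2.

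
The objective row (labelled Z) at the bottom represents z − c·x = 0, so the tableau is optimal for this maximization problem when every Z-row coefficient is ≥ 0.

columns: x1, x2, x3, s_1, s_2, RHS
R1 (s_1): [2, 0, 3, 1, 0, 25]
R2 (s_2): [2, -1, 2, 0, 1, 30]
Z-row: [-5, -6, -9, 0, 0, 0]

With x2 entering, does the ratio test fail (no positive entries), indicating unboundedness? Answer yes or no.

Every constraint-row entry in column x2 is ≤ 0, so increasing x2 is unbounded.

yes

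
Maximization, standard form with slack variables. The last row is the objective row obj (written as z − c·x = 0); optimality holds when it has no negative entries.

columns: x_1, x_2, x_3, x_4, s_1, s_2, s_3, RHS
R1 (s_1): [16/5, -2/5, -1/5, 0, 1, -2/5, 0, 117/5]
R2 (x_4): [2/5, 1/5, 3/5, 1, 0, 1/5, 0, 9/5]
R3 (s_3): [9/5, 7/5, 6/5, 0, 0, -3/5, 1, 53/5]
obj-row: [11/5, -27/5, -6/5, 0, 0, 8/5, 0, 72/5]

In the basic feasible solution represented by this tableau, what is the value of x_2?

0

x_2 is not in the basis, so in the current basic feasible solution x_2 = 0.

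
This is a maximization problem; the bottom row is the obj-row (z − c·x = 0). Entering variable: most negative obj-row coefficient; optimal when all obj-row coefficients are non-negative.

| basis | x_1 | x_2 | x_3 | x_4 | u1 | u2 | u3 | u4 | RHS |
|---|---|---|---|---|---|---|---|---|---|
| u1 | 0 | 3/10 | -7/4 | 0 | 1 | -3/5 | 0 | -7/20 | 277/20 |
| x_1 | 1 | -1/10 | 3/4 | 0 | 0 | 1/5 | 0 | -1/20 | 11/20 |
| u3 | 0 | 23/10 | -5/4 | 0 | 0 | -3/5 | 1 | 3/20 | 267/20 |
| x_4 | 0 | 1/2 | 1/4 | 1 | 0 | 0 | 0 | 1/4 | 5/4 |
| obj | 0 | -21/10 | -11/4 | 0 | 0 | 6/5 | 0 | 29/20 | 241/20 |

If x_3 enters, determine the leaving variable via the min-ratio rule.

x_1

Column x_3 entries and ratios — u1: -7/4 ≤ 0, skip; x_1: (11/20)/(3/4) = 11/15; u3: -5/4 ≤ 0, skip; x_4: (5/4)/(1/4) = 5.
Smallest ratio is 11/15 in the row of x_1, so x_1 leaves.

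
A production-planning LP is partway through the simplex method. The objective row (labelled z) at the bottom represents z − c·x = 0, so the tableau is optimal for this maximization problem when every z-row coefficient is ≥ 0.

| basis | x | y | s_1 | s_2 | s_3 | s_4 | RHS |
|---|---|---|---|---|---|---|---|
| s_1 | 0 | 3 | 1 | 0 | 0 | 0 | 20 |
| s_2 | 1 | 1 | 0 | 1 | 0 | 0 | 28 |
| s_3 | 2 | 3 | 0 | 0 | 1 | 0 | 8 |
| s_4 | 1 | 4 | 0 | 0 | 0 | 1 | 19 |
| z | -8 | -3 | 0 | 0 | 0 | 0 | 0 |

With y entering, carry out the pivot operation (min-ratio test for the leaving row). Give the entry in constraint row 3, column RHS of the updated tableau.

Ratio test on column y — row 1: 20/3 = 20/3; row 2: 28/1 = 28; row 3: 8/3 = 8/3; row 4: 19/4 = 19/4. Minimum is 8/3 at row 3 (s_3 leaves); pivot element 3.
Divide row 3 by 3; eliminate column y from the other rows.
In the new row 3, the RHS entry is the old entry divided by the pivot: 8/3 = 8/3.

8/3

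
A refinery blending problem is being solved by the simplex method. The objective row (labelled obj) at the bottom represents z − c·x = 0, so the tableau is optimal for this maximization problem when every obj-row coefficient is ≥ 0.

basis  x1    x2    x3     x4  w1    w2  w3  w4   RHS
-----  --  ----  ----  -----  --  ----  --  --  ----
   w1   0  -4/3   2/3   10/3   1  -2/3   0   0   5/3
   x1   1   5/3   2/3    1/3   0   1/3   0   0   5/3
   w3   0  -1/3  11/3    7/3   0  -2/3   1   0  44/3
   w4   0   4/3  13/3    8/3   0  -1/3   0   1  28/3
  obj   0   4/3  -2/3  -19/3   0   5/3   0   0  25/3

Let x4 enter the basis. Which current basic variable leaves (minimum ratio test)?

w1

Column x4 entries and ratios — w1: (5/3)/(10/3) = 1/2; x1: (5/3)/(1/3) = 5; w3: (44/3)/(7/3) = 44/7; w4: (28/3)/(8/3) = 7/2.
Smallest ratio is 1/2 in the row of w1, so w1 leaves.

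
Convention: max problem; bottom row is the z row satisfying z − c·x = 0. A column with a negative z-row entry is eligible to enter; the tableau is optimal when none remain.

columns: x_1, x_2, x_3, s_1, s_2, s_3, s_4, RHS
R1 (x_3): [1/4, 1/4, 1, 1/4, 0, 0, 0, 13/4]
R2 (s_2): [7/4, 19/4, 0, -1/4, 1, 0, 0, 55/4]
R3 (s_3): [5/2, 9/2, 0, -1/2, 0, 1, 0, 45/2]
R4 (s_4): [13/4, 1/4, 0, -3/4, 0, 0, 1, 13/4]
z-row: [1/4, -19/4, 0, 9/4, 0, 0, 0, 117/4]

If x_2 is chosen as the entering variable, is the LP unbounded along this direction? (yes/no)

Column x_2 has positive entries in row(s) 1, 2, 3, 4, so the ratio test bounds it — not unbounded.

no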